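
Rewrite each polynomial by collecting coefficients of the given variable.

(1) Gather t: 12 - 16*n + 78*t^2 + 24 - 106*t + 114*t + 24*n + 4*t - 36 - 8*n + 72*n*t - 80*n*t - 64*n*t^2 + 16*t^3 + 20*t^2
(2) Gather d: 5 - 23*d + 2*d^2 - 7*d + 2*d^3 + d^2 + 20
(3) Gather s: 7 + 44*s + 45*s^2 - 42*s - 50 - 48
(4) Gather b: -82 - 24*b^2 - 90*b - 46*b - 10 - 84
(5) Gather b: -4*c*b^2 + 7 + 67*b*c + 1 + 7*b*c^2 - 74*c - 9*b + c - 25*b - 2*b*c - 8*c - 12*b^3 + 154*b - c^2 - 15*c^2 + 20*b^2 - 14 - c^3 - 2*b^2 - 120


(1) = 16*t^3 + t^2*(98 - 64*n) + t*(12 - 8*n)
(2) = 2*d^3 + 3*d^2 - 30*d + 25
(3) = 45*s^2 + 2*s - 91
(4) = -24*b^2 - 136*b - 176
(5) = -12*b^3 + b^2*(18 - 4*c) + b*(7*c^2 + 65*c + 120) - c^3 - 16*c^2 - 81*c - 126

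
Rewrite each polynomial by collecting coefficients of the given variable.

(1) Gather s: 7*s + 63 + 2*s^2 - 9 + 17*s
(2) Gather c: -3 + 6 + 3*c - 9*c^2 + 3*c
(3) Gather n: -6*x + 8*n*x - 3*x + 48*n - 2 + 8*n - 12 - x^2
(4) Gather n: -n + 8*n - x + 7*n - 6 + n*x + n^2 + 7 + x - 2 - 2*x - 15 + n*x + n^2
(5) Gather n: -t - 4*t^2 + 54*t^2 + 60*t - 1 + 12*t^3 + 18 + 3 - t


(1) = 2*s^2 + 24*s + 54
(2) = -9*c^2 + 6*c + 3
(3) = n*(8*x + 56) - x^2 - 9*x - 14
(4) = 2*n^2 + n*(2*x + 14) - 2*x - 16
(5) = 12*t^3 + 50*t^2 + 58*t + 20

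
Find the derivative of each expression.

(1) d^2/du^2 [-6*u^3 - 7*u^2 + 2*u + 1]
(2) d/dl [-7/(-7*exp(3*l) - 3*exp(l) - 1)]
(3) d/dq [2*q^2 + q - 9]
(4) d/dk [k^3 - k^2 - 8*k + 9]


(1) = -36*u - 14
(2) = (-147*exp(2*l) - 21)*exp(l)/(7*exp(3*l) + 3*exp(l) + 1)^2
(3) = 4*q + 1
(4) = 3*k^2 - 2*k - 8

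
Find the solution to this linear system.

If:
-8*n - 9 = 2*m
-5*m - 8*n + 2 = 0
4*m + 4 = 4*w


Then:
m = 11/3
n = -49/24
w = 14/3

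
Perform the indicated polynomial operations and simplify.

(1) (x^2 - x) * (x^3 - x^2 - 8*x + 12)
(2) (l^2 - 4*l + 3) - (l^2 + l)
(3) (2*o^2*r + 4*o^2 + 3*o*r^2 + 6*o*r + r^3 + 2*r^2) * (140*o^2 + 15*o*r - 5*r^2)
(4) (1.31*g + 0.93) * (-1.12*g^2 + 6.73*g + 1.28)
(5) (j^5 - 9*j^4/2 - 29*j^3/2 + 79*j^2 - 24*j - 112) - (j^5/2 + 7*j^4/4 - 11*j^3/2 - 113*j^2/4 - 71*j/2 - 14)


(1) = x^5 - 2*x^4 - 7*x^3 + 20*x^2 - 12*x
(2) = 3 - 5*l
(3) = 280*o^4*r + 560*o^4 + 450*o^3*r^2 + 900*o^3*r + 175*o^2*r^3 + 350*o^2*r^2 - 5*r^5 - 10*r^4
(4) = -1.4672*g^3 + 7.7747*g^2 + 7.9357*g + 1.1904
(5) = j^5/2 - 25*j^4/4 - 9*j^3 + 429*j^2/4 + 23*j/2 - 98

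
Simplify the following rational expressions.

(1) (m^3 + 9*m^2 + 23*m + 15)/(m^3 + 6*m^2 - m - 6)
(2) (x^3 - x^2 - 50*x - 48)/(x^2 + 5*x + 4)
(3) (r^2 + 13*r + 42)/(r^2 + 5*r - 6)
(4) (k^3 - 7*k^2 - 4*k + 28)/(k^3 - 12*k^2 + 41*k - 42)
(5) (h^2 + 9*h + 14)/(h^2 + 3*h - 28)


(1) = (m^2 + 8*m + 15)/(m^2 + 5*m - 6)
(2) = (x^2 - 2*x - 48)/(x + 4)
(3) = (r + 7)/(r - 1)
(4) = (k + 2)/(k - 3)
(5) = (h + 2)/(h - 4)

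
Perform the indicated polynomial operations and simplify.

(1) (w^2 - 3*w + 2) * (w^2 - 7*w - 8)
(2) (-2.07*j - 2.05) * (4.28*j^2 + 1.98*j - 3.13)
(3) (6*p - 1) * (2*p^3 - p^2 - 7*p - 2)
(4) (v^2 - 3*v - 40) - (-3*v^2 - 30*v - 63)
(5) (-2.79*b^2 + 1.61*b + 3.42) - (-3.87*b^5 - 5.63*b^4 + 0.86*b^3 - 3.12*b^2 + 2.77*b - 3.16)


(1) = w^4 - 10*w^3 + 15*w^2 + 10*w - 16
(2) = -8.8596*j^3 - 12.8726*j^2 + 2.4201*j + 6.4165
(3) = 12*p^4 - 8*p^3 - 41*p^2 - 5*p + 2
(4) = 4*v^2 + 27*v + 23
(5) = 3.87*b^5 + 5.63*b^4 - 0.86*b^3 + 0.33*b^2 - 1.16*b + 6.58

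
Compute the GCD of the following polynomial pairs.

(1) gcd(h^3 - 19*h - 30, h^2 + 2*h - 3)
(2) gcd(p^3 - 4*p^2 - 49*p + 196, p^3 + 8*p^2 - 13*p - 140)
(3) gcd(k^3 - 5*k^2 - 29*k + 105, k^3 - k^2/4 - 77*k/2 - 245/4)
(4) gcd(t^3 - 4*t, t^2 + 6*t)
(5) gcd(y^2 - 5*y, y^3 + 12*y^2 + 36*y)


(1) = gcd((h - 5)*(h + 2)*(h + 3), (h - 1)*(h + 3)) = h + 3
(2) = gcd((p - 7)*(p - 4)*(p + 7), (p - 4)*(p + 5)*(p + 7)) = p^2 + 3*p - 28
(3) = gcd((k - 7)*(k - 3)*(k + 5), (k - 7)*(k + 7/4)*(k + 5)) = k^2 - 2*k - 35
(4) = t
(5) = y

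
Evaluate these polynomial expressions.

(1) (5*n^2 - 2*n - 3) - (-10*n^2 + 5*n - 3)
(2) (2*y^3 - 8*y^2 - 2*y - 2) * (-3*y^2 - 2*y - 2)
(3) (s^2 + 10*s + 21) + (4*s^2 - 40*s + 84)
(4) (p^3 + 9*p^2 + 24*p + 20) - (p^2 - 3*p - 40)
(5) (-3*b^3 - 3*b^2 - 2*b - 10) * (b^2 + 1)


(1) = 15*n^2 - 7*n
(2) = -6*y^5 + 20*y^4 + 18*y^3 + 26*y^2 + 8*y + 4
(3) = 5*s^2 - 30*s + 105
(4) = p^3 + 8*p^2 + 27*p + 60
(5) = -3*b^5 - 3*b^4 - 5*b^3 - 13*b^2 - 2*b - 10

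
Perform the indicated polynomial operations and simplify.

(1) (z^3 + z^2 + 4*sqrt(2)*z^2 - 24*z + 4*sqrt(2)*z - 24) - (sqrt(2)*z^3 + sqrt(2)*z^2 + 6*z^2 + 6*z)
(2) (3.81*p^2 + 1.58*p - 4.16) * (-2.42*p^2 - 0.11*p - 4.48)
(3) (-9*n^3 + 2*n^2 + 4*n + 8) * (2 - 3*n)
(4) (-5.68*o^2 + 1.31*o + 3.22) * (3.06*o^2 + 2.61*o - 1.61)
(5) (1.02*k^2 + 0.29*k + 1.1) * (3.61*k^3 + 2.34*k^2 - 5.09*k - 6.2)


(1) = -sqrt(2)*z^3 + z^3 - 5*z^2 + 3*sqrt(2)*z^2 - 30*z + 4*sqrt(2)*z - 24
(2) = -9.2202*p^4 - 4.2427*p^3 - 7.1754*p^2 - 6.6208*p + 18.6368
(3) = 27*n^4 - 24*n^3 - 8*n^2 - 16*n + 16
(4) = -17.3808*o^4 - 10.8162*o^3 + 22.4171*o^2 + 6.2951*o - 5.1842
(5) = 3.6822*k^5 + 3.4337*k^4 - 0.5422*k^3 - 5.2261*k^2 - 7.397*k - 6.82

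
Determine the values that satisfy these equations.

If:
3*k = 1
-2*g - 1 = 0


Then:
g = -1/2
k = 1/3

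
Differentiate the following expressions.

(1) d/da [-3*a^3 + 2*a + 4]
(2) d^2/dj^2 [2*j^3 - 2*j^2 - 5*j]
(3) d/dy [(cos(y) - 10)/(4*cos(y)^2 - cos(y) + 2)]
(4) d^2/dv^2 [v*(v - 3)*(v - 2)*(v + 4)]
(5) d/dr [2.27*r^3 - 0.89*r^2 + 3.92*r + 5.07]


(1) = 2 - 9*a^2
(2) = 12*j - 4
(3) = (-4*sin(y)^2 - 80*cos(y) + 12)*sin(y)/(4*sin(y)^2 + cos(y) - 6)^2
(4) = 12*v^2 - 6*v - 28
(5) = 6.81*r^2 - 1.78*r + 3.92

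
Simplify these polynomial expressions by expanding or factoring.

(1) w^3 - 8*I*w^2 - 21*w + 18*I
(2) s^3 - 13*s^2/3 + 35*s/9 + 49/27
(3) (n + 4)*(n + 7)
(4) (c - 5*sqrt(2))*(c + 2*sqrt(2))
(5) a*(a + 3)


(1) = (w - 3*I)^2*(w - 2*I)
(2) = (s - 7/3)^2*(s + 1/3)
(3) = n^2 + 11*n + 28
(4) = c^2 - 3*sqrt(2)*c - 20
(5) = a^2 + 3*a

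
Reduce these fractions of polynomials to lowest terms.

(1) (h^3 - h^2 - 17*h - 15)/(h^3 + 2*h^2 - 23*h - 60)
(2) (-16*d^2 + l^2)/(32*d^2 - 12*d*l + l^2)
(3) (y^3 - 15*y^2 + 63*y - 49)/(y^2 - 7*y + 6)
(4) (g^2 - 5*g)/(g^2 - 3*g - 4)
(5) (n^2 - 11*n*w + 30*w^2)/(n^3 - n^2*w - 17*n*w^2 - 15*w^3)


(1) = (h + 1)/(h + 4)
(2) = (-4*d - l)/(8*d - l)
(3) = (y^2 - 14*y + 49)/(y - 6)
(4) = (g^2 - 5*g)/(g^2 - 3*g - 4)
(5) = (n - 6*w)/(n^2 + 4*n*w + 3*w^2)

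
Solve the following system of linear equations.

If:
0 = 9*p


Then:
p = 0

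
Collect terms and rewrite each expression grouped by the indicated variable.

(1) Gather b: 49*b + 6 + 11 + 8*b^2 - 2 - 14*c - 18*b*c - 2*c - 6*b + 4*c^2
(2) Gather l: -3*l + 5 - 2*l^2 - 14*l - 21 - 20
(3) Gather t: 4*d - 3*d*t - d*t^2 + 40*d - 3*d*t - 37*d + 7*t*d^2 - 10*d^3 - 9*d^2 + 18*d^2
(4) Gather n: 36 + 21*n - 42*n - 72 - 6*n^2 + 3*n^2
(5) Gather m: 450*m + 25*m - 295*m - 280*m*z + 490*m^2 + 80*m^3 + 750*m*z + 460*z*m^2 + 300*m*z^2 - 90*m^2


(1) = 8*b^2 + b*(43 - 18*c) + 4*c^2 - 16*c + 15
(2) = -2*l^2 - 17*l - 36
(3) = -10*d^3 + 9*d^2 - d*t^2 + 7*d + t*(7*d^2 - 6*d)
(4) = -3*n^2 - 21*n - 36
(5) = 80*m^3 + m^2*(460*z + 400) + m*(300*z^2 + 470*z + 180)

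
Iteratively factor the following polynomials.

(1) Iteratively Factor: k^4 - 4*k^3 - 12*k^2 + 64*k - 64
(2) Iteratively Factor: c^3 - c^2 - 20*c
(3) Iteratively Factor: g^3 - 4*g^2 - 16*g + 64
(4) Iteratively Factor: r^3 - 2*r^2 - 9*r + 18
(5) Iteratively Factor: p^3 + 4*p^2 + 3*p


(1) = (k - 4)*(k^3 - 12*k + 16) = (k - 4)*(k - 2)*(k^2 + 2*k - 8) = (k - 4)*(k - 2)*(k + 4)*(k - 2)
(2) = (c + 4)*(c^2 - 5*c) = c*(c + 4)*(c - 5)
(3) = (g - 4)*(g^2 - 16) = (g - 4)*(g + 4)*(g - 4)
(4) = (r - 2)*(r^2 - 9) = (r - 3)*(r - 2)*(r + 3)
(5) = (p + 1)*(p^2 + 3*p) = (p + 1)*(p + 3)*(p)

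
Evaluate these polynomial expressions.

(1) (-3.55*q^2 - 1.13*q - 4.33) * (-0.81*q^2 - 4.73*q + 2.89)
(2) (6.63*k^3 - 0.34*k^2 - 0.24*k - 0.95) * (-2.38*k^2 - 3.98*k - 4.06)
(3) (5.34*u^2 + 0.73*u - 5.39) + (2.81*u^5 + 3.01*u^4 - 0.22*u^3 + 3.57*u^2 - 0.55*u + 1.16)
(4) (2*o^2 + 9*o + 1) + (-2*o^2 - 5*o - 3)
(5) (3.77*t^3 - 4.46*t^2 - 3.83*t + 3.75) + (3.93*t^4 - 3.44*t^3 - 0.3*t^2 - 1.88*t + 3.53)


(1) = 2.8755*q^4 + 17.7068*q^3 - 1.4073*q^2 + 17.2152*q - 12.5137
(2) = -15.7794*k^5 - 25.5782*k^4 - 24.9934*k^3 + 4.5966*k^2 + 4.7554*k + 3.857
(3) = 2.81*u^5 + 3.01*u^4 - 0.22*u^3 + 8.91*u^2 + 0.18*u - 4.23
(4) = 4*o - 2
(5) = 3.93*t^4 + 0.33*t^3 - 4.76*t^2 - 5.71*t + 7.28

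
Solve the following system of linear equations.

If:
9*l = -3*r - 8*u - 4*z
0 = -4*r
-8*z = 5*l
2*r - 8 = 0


Then:
No Solution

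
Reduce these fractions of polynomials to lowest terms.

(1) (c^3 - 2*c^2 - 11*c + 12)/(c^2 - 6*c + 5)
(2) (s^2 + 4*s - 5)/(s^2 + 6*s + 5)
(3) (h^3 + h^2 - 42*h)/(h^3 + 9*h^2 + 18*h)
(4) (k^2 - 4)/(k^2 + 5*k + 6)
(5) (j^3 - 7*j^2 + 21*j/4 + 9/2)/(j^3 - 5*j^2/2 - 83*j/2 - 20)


(1) = (c^2 - c - 12)/(c - 5)
(2) = (s - 1)/(s + 1)
(3) = (h^2 + h - 42)/(h^2 + 9*h + 18)
(4) = (k - 2)/(k + 3)
(5) = (2*j^2 - 15*j + 18)/(2*j^2 - 6*j - 80)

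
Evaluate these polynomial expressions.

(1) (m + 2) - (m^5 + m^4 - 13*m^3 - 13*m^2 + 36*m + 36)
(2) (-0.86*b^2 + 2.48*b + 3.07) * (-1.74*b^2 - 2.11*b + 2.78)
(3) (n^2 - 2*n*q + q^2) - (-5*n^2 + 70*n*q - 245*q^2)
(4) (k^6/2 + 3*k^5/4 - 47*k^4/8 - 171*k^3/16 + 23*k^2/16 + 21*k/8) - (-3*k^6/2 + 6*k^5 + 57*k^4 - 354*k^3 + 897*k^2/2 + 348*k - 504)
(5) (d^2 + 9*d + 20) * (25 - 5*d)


(1) = -m^5 - m^4 + 13*m^3 + 13*m^2 - 35*m - 34
(2) = 1.4964*b^4 - 2.5006*b^3 - 12.9654*b^2 + 0.4167*b + 8.5346
(3) = 6*n^2 - 72*n*q + 246*q^2
(4) = 2*k^6 - 21*k^5/4 - 503*k^4/8 + 5493*k^3/16 - 7153*k^2/16 - 2763*k/8 + 504
(5) = -5*d^3 - 20*d^2 + 125*d + 500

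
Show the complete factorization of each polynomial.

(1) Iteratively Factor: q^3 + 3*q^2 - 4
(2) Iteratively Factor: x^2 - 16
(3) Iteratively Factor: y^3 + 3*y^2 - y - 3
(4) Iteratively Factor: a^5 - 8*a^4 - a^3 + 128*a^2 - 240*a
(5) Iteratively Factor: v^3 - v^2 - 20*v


(1) = (q + 2)*(q^2 + q - 2) = (q - 1)*(q + 2)*(q + 2)
(2) = (x + 4)*(x - 4)
(3) = (y + 3)*(y^2 - 1) = (y + 1)*(y + 3)*(y - 1)
(4) = (a)*(a^4 - 8*a^3 - a^2 + 128*a - 240) = a*(a - 5)*(a^3 - 3*a^2 - 16*a + 48) = a*(a - 5)*(a - 4)*(a^2 + a - 12) = a*(a - 5)*(a - 4)*(a + 4)*(a - 3)
(5) = (v - 5)*(v^2 + 4*v) = v*(v - 5)*(v + 4)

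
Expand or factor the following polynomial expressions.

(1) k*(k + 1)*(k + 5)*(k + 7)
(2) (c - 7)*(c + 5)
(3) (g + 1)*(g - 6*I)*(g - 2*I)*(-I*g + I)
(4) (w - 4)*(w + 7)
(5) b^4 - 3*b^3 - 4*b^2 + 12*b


(1) = k^4 + 13*k^3 + 47*k^2 + 35*k
(2) = c^2 - 2*c - 35
(3) = -I*g^4 - 8*g^3 + 13*I*g^2 + 8*g - 12*I
(4) = w^2 + 3*w - 28
(5) = b*(b - 3)*(b - 2)*(b + 2)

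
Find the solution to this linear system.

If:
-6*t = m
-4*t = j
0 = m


Then:
j = 0
m = 0
t = 0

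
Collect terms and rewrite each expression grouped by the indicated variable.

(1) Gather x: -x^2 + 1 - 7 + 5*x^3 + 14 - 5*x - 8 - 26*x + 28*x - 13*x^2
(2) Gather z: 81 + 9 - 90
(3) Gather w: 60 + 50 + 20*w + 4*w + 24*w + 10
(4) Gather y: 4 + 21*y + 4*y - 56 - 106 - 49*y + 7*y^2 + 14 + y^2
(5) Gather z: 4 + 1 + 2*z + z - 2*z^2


(1) = 5*x^3 - 14*x^2 - 3*x
(2) = 0
(3) = 48*w + 120
(4) = 8*y^2 - 24*y - 144
(5) = -2*z^2 + 3*z + 5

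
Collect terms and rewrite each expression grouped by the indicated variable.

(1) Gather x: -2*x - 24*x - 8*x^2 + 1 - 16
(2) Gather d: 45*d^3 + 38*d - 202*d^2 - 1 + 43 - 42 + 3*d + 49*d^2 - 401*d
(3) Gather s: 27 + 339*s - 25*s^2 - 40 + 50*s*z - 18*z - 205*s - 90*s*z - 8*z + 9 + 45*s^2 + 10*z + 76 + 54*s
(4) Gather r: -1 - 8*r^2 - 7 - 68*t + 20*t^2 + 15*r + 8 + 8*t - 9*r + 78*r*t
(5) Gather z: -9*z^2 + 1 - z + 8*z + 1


(1) = -8*x^2 - 26*x - 15
(2) = 45*d^3 - 153*d^2 - 360*d
(3) = 20*s^2 + s*(188 - 40*z) - 16*z + 72
(4) = -8*r^2 + r*(78*t + 6) + 20*t^2 - 60*t
(5) = -9*z^2 + 7*z + 2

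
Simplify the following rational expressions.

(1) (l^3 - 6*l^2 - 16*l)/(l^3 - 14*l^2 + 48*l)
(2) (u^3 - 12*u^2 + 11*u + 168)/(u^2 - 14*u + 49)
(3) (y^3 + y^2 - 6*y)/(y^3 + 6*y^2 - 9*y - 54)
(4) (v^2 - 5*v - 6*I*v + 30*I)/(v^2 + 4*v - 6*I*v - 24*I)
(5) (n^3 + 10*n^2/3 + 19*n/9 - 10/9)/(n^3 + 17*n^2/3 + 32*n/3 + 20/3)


(1) = (l + 2)/(l - 6)
(2) = (u^2 - 5*u - 24)/(u - 7)
(3) = (y^2 - 2*y)/(y^2 + 3*y - 18)
(4) = (v - 5)/(v + 4)
(5) = (3*n - 1)/(3*n + 6)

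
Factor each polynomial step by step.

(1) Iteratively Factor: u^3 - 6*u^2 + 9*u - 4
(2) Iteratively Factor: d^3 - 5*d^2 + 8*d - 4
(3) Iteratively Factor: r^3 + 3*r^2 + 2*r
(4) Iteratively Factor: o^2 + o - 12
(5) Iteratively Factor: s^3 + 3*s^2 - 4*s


(1) = (u - 4)*(u^2 - 2*u + 1) = (u - 4)*(u - 1)*(u - 1)
(2) = (d - 2)*(d^2 - 3*d + 2) = (d - 2)^2*(d - 1)
(3) = (r + 1)*(r^2 + 2*r) = (r + 1)*(r + 2)*(r)
(4) = (o + 4)*(o - 3)
(5) = (s)*(s^2 + 3*s - 4) = s*(s - 1)*(s + 4)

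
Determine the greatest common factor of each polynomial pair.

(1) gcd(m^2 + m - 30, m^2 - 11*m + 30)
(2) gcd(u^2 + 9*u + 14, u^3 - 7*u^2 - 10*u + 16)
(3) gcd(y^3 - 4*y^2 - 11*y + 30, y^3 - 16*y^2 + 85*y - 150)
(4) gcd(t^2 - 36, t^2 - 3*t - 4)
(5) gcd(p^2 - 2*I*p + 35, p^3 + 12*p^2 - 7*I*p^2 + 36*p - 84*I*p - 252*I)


(1) = m - 5
(2) = gcd((u + 2)*(u + 7), (u - 8)*(u - 1)*(u + 2)) = u + 2
(3) = gcd((y - 5)*(y - 2)*(y + 3), (y - 6)*(y - 5)^2) = y - 5
(4) = gcd((t - 6)*(t + 6), (t - 4)*(t + 1)) = 1
(5) = gcd((p - 7*I)*(p + 5*I), (p + 6)^2*(p - 7*I)) = p - 7*I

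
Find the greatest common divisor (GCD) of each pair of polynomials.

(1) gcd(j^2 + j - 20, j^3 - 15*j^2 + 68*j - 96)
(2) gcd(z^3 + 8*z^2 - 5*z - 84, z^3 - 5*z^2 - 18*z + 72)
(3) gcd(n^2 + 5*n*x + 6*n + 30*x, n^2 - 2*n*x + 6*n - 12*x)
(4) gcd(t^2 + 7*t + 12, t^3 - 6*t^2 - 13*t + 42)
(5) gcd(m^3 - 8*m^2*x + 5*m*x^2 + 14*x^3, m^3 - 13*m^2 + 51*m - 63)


(1) = gcd((j - 4)*(j + 5), (j - 8)*(j - 4)*(j - 3)) = j - 4
(2) = z^2 + z - 12
(3) = n + 6
(4) = t + 3
(5) = gcd((m - 7*x)*(m - 2*x)*(m + x), (m - 7)*(m - 3)^2) = 1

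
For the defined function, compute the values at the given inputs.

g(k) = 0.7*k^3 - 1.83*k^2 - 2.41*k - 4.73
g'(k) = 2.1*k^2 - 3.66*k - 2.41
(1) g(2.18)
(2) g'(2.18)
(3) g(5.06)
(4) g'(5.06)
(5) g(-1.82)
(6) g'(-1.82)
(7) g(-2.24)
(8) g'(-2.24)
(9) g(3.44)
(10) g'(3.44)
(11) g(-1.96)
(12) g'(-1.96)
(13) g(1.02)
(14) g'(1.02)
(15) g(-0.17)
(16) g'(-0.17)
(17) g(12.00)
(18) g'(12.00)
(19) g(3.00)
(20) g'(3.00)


(1) = -11.43
(2) = -0.41
(3) = 26.91
(4) = 32.84
(5) = -10.63
(6) = 11.21
(7) = -16.38
(8) = 16.33
(9) = -6.18
(10) = 9.85
(11) = -12.31
(12) = 12.83
(13) = -8.35
(14) = -3.96
(15) = -4.38
(16) = -1.73
(17) = 912.43
(18) = 256.07
(19) = -9.53
(20) = 5.51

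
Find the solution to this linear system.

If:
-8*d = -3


Then:
d = 3/8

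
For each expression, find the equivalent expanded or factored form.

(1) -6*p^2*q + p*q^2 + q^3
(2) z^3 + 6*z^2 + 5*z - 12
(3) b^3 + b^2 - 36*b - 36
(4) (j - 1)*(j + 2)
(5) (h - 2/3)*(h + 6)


(1) = q*(-2*p + q)*(3*p + q)
(2) = (z - 1)*(z + 3)*(z + 4)
(3) = (b - 6)*(b + 1)*(b + 6)
(4) = j^2 + j - 2
(5) = h^2 + 16*h/3 - 4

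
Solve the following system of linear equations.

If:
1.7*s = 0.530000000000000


Then:
s = 0.31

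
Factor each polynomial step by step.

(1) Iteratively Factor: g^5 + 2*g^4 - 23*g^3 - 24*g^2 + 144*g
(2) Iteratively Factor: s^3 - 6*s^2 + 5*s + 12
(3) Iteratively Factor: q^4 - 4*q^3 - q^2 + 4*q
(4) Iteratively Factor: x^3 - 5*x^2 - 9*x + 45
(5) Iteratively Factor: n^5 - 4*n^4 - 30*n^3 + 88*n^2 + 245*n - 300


(1) = (g - 3)*(g^4 + 5*g^3 - 8*g^2 - 48*g) = (g - 3)*(g + 4)*(g^3 + g^2 - 12*g) = g*(g - 3)*(g + 4)*(g^2 + g - 12) = g*(g - 3)*(g + 4)^2*(g - 3)
(2) = (s - 3)*(s^2 - 3*s - 4) = (s - 3)*(s + 1)*(s - 4)
(3) = (q)*(q^3 - 4*q^2 - q + 4) = q*(q - 4)*(q^2 - 1) = q*(q - 4)*(q - 1)*(q + 1)
(4) = (x - 5)*(x^2 - 9) = (x - 5)*(x - 3)*(x + 3)
(5) = (n + 3)*(n^4 - 7*n^3 - 9*n^2 + 115*n - 100) = (n + 3)*(n + 4)*(n^3 - 11*n^2 + 35*n - 25) = (n - 5)*(n + 3)*(n + 4)*(n^2 - 6*n + 5) = (n - 5)*(n - 1)*(n + 3)*(n + 4)*(n - 5)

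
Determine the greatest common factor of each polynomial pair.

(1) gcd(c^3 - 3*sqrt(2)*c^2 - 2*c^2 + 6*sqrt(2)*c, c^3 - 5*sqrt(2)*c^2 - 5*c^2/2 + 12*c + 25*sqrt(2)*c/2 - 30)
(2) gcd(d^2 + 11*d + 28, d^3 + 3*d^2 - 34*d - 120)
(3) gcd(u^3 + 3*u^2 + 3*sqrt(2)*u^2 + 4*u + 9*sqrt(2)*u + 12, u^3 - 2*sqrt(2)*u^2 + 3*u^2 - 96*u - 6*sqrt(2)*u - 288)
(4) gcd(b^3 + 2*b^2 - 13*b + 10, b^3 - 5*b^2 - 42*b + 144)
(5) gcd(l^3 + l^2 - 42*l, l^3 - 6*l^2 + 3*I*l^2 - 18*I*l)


(1) = c - 3*sqrt(2)
(2) = gcd((d + 4)*(d + 7), (d - 6)*(d + 4)*(d + 5)) = d + 4
(3) = gcd((u + 3)*(u + sqrt(2))*(u + 2*sqrt(2)), (u + 3)*(u - 8*sqrt(2))*(u + 6*sqrt(2))) = u + 3
(4) = gcd((b - 2)*(b - 1)*(b + 5), (b - 8)*(b - 3)*(b + 6)) = 1
(5) = l^2 - 6*l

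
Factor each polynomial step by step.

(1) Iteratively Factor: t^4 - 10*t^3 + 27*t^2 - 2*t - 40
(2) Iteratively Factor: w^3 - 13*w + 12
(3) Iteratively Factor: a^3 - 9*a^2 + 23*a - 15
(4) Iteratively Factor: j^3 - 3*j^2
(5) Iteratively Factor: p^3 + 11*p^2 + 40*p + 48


(1) = (t - 2)*(t^3 - 8*t^2 + 11*t + 20) = (t - 5)*(t - 2)*(t^2 - 3*t - 4) = (t - 5)*(t - 4)*(t - 2)*(t + 1)
(2) = (w - 3)*(w^2 + 3*w - 4) = (w - 3)*(w + 4)*(w - 1)
(3) = (a - 3)*(a^2 - 6*a + 5) = (a - 3)*(a - 1)*(a - 5)
(4) = (j)*(j^2 - 3*j) = j^2*(j - 3)
(5) = (p + 4)*(p^2 + 7*p + 12) = (p + 4)^2*(p + 3)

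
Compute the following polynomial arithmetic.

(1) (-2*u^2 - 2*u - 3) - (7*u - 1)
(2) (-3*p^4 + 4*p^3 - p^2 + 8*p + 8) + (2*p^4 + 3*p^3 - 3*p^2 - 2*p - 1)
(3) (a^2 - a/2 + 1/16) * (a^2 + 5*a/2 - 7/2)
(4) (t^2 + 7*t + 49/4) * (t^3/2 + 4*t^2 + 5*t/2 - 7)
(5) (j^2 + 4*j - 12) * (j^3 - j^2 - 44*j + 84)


(1) = -2*u^2 - 9*u - 2
(2) = -p^4 + 7*p^3 - 4*p^2 + 6*p + 7
(3) = a^4 + 2*a^3 - 75*a^2/16 + 61*a/32 - 7/32
(4) = t^5/2 + 15*t^4/2 + 293*t^3/8 + 119*t^2/2 - 147*t/8 - 343/4
(5) = j^5 + 3*j^4 - 60*j^3 - 80*j^2 + 864*j - 1008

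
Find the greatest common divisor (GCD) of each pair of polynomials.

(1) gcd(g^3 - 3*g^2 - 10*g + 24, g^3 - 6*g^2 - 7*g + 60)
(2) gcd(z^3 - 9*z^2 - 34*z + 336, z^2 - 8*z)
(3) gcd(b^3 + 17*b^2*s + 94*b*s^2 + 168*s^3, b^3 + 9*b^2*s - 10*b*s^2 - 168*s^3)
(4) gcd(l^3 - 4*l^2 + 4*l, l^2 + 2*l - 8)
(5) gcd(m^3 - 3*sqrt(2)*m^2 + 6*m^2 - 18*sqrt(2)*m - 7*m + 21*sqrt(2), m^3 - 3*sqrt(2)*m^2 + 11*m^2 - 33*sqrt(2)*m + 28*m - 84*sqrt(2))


(1) = gcd((g - 4)*(g - 2)*(g + 3), (g - 5)*(g - 4)*(g + 3)) = g^2 - g - 12
(2) = gcd((z - 8)*(z - 7)*(z + 6), z*(z - 8)) = z - 8
(3) = gcd((b + 4*s)*(b + 6*s)*(b + 7*s), (b - 4*s)*(b + 6*s)*(b + 7*s)) = b^2 + 13*b*s + 42*s^2
(4) = gcd(l*(l - 2)^2, (l - 2)*(l + 4)) = l - 2
(5) = gcd((m - 1)*(m + 7)*(m - 3*sqrt(2)), (m + 4)*(m + 7)*(m - 3*sqrt(2))) = m^2 + m*(7 - 3*sqrt(2)) - 21*sqrt(2)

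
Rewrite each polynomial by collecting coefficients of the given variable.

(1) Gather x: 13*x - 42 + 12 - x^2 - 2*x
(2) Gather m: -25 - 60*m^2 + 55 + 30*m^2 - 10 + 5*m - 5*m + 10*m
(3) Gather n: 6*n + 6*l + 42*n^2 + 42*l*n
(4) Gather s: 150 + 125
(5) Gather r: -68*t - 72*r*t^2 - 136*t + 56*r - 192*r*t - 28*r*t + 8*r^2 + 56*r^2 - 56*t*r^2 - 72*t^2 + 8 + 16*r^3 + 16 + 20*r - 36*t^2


(1) = -x^2 + 11*x - 30
(2) = -30*m^2 + 10*m + 20
(3) = 6*l + 42*n^2 + n*(42*l + 6)
(4) = 275
(5) = 16*r^3 + r^2*(64 - 56*t) + r*(-72*t^2 - 220*t + 76) - 108*t^2 - 204*t + 24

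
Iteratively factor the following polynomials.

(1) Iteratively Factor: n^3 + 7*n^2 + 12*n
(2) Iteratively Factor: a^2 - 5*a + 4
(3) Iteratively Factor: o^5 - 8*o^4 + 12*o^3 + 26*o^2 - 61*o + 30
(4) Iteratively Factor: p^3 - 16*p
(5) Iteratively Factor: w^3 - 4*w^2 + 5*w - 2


(1) = (n + 4)*(n^2 + 3*n) = n*(n + 4)*(n + 3)
(2) = (a - 1)*(a - 4)
(3) = (o + 2)*(o^4 - 10*o^3 + 32*o^2 - 38*o + 15) = (o - 1)*(o + 2)*(o^3 - 9*o^2 + 23*o - 15) = (o - 5)*(o - 1)*(o + 2)*(o^2 - 4*o + 3) = (o - 5)*(o - 3)*(o - 1)*(o + 2)*(o - 1)
(4) = (p)*(p^2 - 16) = p*(p - 4)*(p + 4)
(5) = (w - 2)*(w^2 - 2*w + 1) = (w - 2)*(w - 1)*(w - 1)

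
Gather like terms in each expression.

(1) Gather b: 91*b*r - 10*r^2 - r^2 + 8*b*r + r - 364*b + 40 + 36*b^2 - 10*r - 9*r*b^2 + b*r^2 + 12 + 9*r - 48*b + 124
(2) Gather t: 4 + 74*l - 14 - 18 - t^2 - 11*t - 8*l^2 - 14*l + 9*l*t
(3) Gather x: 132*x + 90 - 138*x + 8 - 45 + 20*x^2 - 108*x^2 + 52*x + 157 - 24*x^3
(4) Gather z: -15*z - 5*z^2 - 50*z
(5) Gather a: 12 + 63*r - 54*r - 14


(1) = b^2*(36 - 9*r) + b*(r^2 + 99*r - 412) - 11*r^2 + 176
(2) = -8*l^2 + 60*l - t^2 + t*(9*l - 11) - 28
(3) = -24*x^3 - 88*x^2 + 46*x + 210
(4) = -5*z^2 - 65*z
(5) = 9*r - 2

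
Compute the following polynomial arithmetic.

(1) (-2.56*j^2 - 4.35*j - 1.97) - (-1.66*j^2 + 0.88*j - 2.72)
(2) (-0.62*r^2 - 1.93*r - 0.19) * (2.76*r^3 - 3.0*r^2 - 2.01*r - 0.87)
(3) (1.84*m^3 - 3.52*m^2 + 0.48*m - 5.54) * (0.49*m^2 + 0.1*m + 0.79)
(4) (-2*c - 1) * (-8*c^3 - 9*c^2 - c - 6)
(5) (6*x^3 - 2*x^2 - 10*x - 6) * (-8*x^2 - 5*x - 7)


(1) = -0.9*j^2 - 5.23*j + 0.75
(2) = -1.7112*r^5 - 3.4668*r^4 + 6.5118*r^3 + 4.9887*r^2 + 2.061*r + 0.1653
(3) = 0.9016*m^5 - 1.5408*m^4 + 1.3368*m^3 - 5.4474*m^2 - 0.1748*m - 4.3766
(4) = 16*c^4 + 26*c^3 + 11*c^2 + 13*c + 6
(5) = -48*x^5 - 14*x^4 + 48*x^3 + 112*x^2 + 100*x + 42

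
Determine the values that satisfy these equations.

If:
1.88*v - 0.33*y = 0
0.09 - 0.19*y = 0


Then:
v = 0.08
y = 0.47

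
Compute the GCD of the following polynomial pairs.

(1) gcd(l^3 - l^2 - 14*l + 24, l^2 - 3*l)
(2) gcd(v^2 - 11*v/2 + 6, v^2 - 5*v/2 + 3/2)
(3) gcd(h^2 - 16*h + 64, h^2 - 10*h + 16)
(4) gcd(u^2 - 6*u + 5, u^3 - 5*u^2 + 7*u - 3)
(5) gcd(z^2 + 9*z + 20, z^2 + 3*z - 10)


(1) = l - 3
(2) = gcd((v - 4)*(v - 3/2), (v - 3/2)*(v - 1)) = v - 3/2
(3) = h - 8
(4) = gcd((u - 5)*(u - 1), (u - 3)*(u - 1)^2) = u - 1
(5) = z + 5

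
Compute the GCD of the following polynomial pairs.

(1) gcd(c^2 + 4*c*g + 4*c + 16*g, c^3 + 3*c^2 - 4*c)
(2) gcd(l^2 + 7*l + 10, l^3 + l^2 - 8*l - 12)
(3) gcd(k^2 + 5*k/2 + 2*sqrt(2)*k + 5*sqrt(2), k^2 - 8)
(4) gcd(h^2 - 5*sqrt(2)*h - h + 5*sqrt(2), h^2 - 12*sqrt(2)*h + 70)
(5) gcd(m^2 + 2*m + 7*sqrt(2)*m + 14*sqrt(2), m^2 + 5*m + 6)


(1) = c + 4
(2) = gcd((l + 2)*(l + 5), (l - 3)*(l + 2)^2) = l + 2
(3) = k + 2*sqrt(2)
(4) = h - 5*sqrt(2)
(5) = gcd((m + 2)*(m + 7*sqrt(2)), (m + 2)*(m + 3)) = m + 2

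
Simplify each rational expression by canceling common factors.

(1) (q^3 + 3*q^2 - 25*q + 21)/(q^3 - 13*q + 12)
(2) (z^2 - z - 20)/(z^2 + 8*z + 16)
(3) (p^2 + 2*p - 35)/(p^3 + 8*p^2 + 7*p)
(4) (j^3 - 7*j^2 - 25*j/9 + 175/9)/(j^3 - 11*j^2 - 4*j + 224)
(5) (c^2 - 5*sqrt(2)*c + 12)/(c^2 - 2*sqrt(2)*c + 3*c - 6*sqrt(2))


(1) = (q + 7)/(q + 4)
(2) = (z - 5)/(z + 4)
(3) = (p - 5)/(p^2 + p)
(4) = (9*j^2 - 25)/(9*j^2 - 36*j - 288)
(5) = (c - 3*sqrt(2))/(c + 3)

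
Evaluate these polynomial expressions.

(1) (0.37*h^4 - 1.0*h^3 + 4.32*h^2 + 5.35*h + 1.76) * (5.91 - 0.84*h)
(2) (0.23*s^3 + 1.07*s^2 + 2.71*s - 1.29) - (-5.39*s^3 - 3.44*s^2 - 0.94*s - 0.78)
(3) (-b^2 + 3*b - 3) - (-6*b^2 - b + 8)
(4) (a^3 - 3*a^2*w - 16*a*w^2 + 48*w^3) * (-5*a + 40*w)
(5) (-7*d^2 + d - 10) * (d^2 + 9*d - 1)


(1) = -0.3108*h^5 + 3.0267*h^4 - 9.5388*h^3 + 21.0372*h^2 + 30.1401*h + 10.4016
(2) = 5.62*s^3 + 4.51*s^2 + 3.65*s - 0.51
(3) = 5*b^2 + 4*b - 11
(4) = -5*a^4 + 55*a^3*w - 40*a^2*w^2 - 880*a*w^3 + 1920*w^4
(5) = -7*d^4 - 62*d^3 + 6*d^2 - 91*d + 10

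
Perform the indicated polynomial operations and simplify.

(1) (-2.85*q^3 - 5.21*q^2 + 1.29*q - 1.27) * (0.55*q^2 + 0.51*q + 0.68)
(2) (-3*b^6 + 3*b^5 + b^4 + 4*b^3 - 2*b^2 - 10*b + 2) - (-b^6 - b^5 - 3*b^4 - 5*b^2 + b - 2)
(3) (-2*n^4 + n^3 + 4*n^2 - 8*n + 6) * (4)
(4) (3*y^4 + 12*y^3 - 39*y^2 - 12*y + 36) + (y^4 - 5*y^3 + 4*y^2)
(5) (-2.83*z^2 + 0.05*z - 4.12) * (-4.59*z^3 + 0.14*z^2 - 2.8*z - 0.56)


(1) = -1.5675*q^5 - 4.319*q^4 - 3.8856*q^3 - 3.5834*q^2 + 0.2295*q - 0.8636
(2) = -2*b^6 + 4*b^5 + 4*b^4 + 4*b^3 + 3*b^2 - 11*b + 4
(3) = -8*n^4 + 4*n^3 + 16*n^2 - 32*n + 24
(4) = 4*y^4 + 7*y^3 - 35*y^2 - 12*y + 36
(5) = 12.9897*z^5 - 0.6257*z^4 + 26.8418*z^3 + 0.868*z^2 + 11.508*z + 2.3072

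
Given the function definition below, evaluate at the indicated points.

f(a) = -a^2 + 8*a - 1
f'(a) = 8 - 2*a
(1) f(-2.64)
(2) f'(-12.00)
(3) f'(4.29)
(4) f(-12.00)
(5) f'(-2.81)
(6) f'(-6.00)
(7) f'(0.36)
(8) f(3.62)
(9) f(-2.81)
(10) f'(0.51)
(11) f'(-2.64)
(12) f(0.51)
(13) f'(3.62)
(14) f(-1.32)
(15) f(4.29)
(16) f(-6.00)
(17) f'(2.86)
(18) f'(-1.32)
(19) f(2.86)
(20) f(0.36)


(1) = -29.09
(2) = 32.00
(3) = -0.58
(4) = -241.00
(5) = 13.62
(6) = 20.00
(7) = 7.28
(8) = 14.86
(9) = -31.38
(10) = 6.98
(11) = 13.28
(12) = 2.82
(13) = 0.76
(14) = -13.30
(15) = 14.92
(16) = -85.00
(17) = 2.28
(18) = 10.64
(19) = 13.70
(20) = 1.75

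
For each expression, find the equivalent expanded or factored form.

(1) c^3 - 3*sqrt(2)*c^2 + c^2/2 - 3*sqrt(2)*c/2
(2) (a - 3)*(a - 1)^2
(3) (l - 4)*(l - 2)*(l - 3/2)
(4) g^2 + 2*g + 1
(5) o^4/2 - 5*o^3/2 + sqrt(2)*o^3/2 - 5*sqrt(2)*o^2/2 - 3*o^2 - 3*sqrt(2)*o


(1) = c*(c + 1/2)*(c - 3*sqrt(2))
(2) = a^3 - 5*a^2 + 7*a - 3
(3) = l^3 - 15*l^2/2 + 17*l - 12
(4) = (g + 1)^2
(5) = o*(o/2 + 1/2)*(o - 6)*(o + sqrt(2))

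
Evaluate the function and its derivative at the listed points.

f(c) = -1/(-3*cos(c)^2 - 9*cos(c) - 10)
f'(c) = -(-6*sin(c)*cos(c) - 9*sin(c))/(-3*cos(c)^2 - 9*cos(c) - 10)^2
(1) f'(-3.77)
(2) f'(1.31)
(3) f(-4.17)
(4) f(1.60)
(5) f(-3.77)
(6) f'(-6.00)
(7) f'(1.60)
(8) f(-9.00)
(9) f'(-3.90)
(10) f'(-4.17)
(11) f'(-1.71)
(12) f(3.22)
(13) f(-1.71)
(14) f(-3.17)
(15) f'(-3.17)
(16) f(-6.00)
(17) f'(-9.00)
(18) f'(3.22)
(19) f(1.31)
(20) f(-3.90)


(1) = 0.11
(2) = 0.07
(3) = 0.16
(4) = 0.10
(5) = 0.21
(6) = 0.01
(7) = 0.09
(8) = 0.23
(9) = 0.13
(10) = 0.13
(11) = -0.10
(12) = 0.25
(13) = 0.11
(14) = 0.25
(15) = 0.01
(16) = 0.05
(17) = -0.08
(18) = -0.01
(19) = 0.08
(20) = 0.20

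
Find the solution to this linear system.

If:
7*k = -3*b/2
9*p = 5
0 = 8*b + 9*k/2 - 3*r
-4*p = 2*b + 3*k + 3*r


Then:
b = -112/423
k = 8/141
p = 5/9
r = -788/1269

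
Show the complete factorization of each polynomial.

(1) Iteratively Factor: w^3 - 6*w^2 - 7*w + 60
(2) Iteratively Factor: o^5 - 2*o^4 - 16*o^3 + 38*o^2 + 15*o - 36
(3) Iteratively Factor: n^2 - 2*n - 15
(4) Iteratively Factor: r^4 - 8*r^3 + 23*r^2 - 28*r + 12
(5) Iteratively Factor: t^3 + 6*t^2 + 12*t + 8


(1) = (w + 3)*(w^2 - 9*w + 20) = (w - 5)*(w + 3)*(w - 4)
(2) = (o + 4)*(o^4 - 6*o^3 + 8*o^2 + 6*o - 9) = (o - 3)*(o + 4)*(o^3 - 3*o^2 - o + 3) = (o - 3)*(o + 1)*(o + 4)*(o^2 - 4*o + 3) = (o - 3)^2*(o + 1)*(o + 4)*(o - 1)
(3) = (n + 3)*(n - 5)
(4) = (r - 2)*(r^3 - 6*r^2 + 11*r - 6) = (r - 2)*(r - 1)*(r^2 - 5*r + 6) = (r - 3)*(r - 2)*(r - 1)*(r - 2)
(5) = (t + 2)*(t^2 + 4*t + 4) = (t + 2)^2*(t + 2)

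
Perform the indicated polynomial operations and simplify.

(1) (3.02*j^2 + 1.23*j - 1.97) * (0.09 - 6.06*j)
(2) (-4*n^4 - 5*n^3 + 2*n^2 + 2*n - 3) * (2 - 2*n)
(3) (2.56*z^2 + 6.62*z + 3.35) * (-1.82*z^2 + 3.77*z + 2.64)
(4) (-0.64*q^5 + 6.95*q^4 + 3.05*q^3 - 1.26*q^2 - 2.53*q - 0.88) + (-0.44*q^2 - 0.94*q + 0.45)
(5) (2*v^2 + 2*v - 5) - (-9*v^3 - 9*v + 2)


(1) = -18.3012*j^3 - 7.182*j^2 + 12.0489*j - 0.1773
(2) = 8*n^5 + 2*n^4 - 14*n^3 + 10*n - 6
(3) = -4.6592*z^4 - 2.3972*z^3 + 25.6188*z^2 + 30.1063*z + 8.844
(4) = -0.64*q^5 + 6.95*q^4 + 3.05*q^3 - 1.7*q^2 - 3.47*q - 0.43
(5) = 9*v^3 + 2*v^2 + 11*v - 7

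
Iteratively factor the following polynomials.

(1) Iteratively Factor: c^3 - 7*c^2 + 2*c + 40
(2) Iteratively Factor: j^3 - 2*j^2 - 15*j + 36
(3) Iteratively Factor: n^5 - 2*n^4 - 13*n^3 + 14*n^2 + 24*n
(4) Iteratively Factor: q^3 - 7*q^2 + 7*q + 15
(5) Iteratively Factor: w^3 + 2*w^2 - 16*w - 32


(1) = (c + 2)*(c^2 - 9*c + 20) = (c - 4)*(c + 2)*(c - 5)
(2) = (j + 4)*(j^2 - 6*j + 9) = (j - 3)*(j + 4)*(j - 3)
(3) = (n - 4)*(n^4 + 2*n^3 - 5*n^2 - 6*n) = (n - 4)*(n + 1)*(n^3 + n^2 - 6*n) = (n - 4)*(n + 1)*(n + 3)*(n^2 - 2*n) = (n - 4)*(n - 2)*(n + 1)*(n + 3)*(n)
(4) = (q + 1)*(q^2 - 8*q + 15) = (q - 3)*(q + 1)*(q - 5)
(5) = (w + 2)*(w^2 - 16) = (w - 4)*(w + 2)*(w + 4)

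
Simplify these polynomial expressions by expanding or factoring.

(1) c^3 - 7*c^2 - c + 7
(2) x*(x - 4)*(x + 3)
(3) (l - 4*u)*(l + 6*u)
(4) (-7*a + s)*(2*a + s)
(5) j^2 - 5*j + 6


(1) = (c - 7)*(c - 1)*(c + 1)
(2) = x^3 - x^2 - 12*x
(3) = l^2 + 2*l*u - 24*u^2
(4) = -14*a^2 - 5*a*s + s^2
(5) = (j - 3)*(j - 2)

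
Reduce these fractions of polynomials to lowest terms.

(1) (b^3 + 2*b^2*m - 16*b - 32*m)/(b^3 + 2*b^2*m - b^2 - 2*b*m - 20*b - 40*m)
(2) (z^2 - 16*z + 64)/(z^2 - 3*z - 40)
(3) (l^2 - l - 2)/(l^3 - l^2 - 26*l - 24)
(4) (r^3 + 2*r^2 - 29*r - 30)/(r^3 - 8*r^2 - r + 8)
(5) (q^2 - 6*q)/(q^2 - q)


(1) = (b - 4)/(b - 5)
(2) = (z - 8)/(z + 5)
(3) = (l - 2)/(l^2 - 2*l - 24)
(4) = (r^2 + r - 30)/(r^2 - 9*r + 8)
(5) = (q - 6)/(q - 1)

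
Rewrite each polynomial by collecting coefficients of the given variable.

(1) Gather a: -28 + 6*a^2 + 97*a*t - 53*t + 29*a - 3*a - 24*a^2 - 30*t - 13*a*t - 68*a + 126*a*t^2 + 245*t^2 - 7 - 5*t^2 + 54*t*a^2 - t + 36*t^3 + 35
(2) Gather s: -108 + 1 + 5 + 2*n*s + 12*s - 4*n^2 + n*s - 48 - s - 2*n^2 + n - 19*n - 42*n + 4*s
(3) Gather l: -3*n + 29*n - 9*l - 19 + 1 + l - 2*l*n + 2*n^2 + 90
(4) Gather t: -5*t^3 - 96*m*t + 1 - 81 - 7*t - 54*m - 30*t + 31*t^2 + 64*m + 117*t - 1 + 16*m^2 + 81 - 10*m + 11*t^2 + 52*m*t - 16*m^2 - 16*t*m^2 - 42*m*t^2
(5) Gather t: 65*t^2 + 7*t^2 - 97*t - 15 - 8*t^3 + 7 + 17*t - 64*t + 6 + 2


(1) = a^2*(54*t - 18) + a*(126*t^2 + 84*t - 42) + 36*t^3 + 240*t^2 - 84*t
(2) = -6*n^2 - 60*n + s*(3*n + 15) - 150
(3) = l*(-2*n - 8) + 2*n^2 + 26*n + 72
(4) = -5*t^3 + t^2*(42 - 42*m) + t*(-16*m^2 - 44*m + 80)
(5) = -8*t^3 + 72*t^2 - 144*t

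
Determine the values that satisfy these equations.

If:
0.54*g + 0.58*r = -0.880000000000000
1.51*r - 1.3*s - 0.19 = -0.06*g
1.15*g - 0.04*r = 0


Then:
g = -0.05
r = -1.47
s = -1.86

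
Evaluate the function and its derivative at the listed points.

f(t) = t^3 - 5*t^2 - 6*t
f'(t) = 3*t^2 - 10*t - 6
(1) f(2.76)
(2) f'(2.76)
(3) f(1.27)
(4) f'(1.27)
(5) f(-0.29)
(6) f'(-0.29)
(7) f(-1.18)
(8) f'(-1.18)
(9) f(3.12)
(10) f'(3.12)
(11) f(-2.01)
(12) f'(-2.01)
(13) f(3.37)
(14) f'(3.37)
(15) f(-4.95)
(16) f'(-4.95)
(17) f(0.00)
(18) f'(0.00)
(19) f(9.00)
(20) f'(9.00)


(1) = -33.62
(2) = -10.75
(3) = -13.64
(4) = -13.86
(5) = 1.30
(6) = -2.85
(7) = -1.53
(8) = 9.98
(9) = -37.02
(10) = -8.00
(11) = -16.26
(12) = 26.22
(13) = -38.73
(14) = -5.63
(15) = -214.10
(16) = 117.01
(17) = 0.00
(18) = -6.00
(19) = 270.00
(20) = 147.00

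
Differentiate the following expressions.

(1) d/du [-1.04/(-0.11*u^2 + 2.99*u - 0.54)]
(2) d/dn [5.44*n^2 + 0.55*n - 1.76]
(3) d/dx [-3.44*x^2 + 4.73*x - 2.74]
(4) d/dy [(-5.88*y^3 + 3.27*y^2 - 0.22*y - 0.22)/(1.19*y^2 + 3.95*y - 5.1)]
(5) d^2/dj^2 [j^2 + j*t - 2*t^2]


(1) = (3.1096 - 0.2288*u)/(0.11*u^2 - 2.99*u + 0.54)^2
(2) = 10.88*n + 0.55
(3) = 4.73 - 6.88*x
(4) = (-6.9972*y^4 - 46.452*y^3 + 103.1423*y^2 - 32.8304*y + 1.991)/(1.4161*y^4 + 9.401*y^3 + 3.4645*y^2 - 40.29*y + 26.01)
(5) = 2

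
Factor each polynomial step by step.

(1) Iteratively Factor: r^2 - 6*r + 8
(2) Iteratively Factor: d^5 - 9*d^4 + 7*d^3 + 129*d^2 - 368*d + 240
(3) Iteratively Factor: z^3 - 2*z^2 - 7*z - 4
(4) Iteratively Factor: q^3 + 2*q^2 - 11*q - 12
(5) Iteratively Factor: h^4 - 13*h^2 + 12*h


(1) = (r - 4)*(r - 2)
(2) = (d - 1)*(d^4 - 8*d^3 - d^2 + 128*d - 240) = (d - 1)*(d + 4)*(d^3 - 12*d^2 + 47*d - 60) = (d - 3)*(d - 1)*(d + 4)*(d^2 - 9*d + 20) = (d - 4)*(d - 3)*(d - 1)*(d + 4)*(d - 5)
(3) = (z + 1)*(z^2 - 3*z - 4) = (z + 1)^2*(z - 4)
(4) = (q - 3)*(q^2 + 5*q + 4) = (q - 3)*(q + 4)*(q + 1)
(5) = (h - 1)*(h^3 + h^2 - 12*h) = (h - 1)*(h + 4)*(h^2 - 3*h) = (h - 3)*(h - 1)*(h + 4)*(h)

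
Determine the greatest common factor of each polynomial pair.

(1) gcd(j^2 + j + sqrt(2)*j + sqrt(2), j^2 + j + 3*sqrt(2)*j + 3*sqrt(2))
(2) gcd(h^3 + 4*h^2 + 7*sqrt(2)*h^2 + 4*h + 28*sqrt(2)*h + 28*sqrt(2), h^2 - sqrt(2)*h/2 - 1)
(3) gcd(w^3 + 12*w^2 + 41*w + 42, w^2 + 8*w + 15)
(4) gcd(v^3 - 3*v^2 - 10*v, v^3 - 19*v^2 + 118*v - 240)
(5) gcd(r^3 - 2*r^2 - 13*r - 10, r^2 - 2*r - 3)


(1) = j + 1
(2) = 1
(3) = gcd((w + 2)*(w + 3)*(w + 7), (w + 3)*(w + 5)) = w + 3
(4) = v - 5
(5) = r + 1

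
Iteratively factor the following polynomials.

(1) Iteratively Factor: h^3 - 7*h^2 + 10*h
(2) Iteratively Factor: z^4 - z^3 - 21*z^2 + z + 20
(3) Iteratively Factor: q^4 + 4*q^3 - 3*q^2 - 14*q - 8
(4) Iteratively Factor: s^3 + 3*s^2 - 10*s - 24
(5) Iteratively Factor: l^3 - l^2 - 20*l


(1) = (h - 5)*(h^2 - 2*h) = (h - 5)*(h - 2)*(h)
(2) = (z - 5)*(z^3 + 4*z^2 - z - 4) = (z - 5)*(z - 1)*(z^2 + 5*z + 4) = (z - 5)*(z - 1)*(z + 4)*(z + 1)
(3) = (q + 1)*(q^3 + 3*q^2 - 6*q - 8) = (q + 1)^2*(q^2 + 2*q - 8) = (q + 1)^2*(q + 4)*(q - 2)
(4) = (s + 2)*(s^2 + s - 12) = (s - 3)*(s + 2)*(s + 4)
(5) = (l + 4)*(l^2 - 5*l) = (l - 5)*(l + 4)*(l)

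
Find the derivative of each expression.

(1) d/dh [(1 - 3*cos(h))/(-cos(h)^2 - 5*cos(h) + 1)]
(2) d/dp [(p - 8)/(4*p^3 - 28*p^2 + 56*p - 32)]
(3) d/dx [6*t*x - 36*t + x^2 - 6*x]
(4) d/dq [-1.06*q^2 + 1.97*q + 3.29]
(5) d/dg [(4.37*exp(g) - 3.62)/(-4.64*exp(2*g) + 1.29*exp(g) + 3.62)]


(1) = (3*cos(h)^2 - 2*cos(h) - 2)*sin(h)/(-sin(h)^2 + 5*cos(h))^2
(2) = (p^3 - 7*p^2 + 14*p - (p - 8)*(3*p^2 - 14*p + 14) - 8)/(4*(p^3 - 7*p^2 + 14*p - 8)^2)
(3) = 6*t + 2*x - 6
(4) = 1.97 - 2.12*q
(5) = (20.2768*exp(2*g) - 33.5936*exp(g) + 20.4892)*exp(g)/(21.5296*exp(4*g) - 11.9712*exp(3*g) - 31.9295*exp(2*g) + 9.3396*exp(g) + 13.1044)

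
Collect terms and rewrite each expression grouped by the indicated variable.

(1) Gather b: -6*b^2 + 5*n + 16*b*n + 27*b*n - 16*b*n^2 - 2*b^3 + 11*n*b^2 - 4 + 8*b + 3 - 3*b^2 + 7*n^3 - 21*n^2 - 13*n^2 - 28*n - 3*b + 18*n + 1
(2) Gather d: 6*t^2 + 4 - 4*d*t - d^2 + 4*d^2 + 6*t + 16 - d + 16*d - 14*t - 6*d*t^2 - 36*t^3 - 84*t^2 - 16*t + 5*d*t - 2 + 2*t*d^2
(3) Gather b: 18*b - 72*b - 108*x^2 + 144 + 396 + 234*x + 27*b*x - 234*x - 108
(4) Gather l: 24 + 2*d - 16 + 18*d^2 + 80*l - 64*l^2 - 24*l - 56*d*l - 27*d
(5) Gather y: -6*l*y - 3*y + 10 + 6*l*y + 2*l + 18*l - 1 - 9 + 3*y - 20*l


(1) = -2*b^3 + b^2*(11*n - 9) + b*(-16*n^2 + 43*n + 5) + 7*n^3 - 34*n^2 - 5*n
(2) = d^2*(2*t + 3) + d*(-6*t^2 + t + 15) - 36*t^3 - 78*t^2 - 24*t + 18
(3) = b*(27*x - 54) - 108*x^2 + 432
(4) = 18*d^2 - 25*d - 64*l^2 + l*(56 - 56*d) + 8
(5) = 0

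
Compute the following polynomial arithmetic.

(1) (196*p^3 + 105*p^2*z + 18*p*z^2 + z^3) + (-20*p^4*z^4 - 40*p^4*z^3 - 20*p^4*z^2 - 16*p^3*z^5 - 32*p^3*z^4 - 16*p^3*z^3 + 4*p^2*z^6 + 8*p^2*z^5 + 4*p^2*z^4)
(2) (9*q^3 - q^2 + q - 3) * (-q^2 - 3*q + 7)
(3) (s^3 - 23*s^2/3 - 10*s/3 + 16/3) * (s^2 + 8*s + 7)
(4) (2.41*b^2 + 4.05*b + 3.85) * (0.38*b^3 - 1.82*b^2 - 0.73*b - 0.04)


(1) = -20*p^4*z^4 - 40*p^4*z^3 - 20*p^4*z^2 - 16*p^3*z^5 - 32*p^3*z^4 - 16*p^3*z^3 + 196*p^3 + 4*p^2*z^6 + 8*p^2*z^5 + 4*p^2*z^4 + 105*p^2*z + 18*p*z^2 + z^3
(2) = -9*q^5 - 26*q^4 + 65*q^3 - 7*q^2 + 16*q - 21
(3) = s^5 + s^4/3 - 173*s^3/3 - 75*s^2 + 58*s/3 + 112/3
(4) = 0.9158*b^5 - 2.8472*b^4 - 7.6673*b^3 - 10.0599*b^2 - 2.9725*b - 0.154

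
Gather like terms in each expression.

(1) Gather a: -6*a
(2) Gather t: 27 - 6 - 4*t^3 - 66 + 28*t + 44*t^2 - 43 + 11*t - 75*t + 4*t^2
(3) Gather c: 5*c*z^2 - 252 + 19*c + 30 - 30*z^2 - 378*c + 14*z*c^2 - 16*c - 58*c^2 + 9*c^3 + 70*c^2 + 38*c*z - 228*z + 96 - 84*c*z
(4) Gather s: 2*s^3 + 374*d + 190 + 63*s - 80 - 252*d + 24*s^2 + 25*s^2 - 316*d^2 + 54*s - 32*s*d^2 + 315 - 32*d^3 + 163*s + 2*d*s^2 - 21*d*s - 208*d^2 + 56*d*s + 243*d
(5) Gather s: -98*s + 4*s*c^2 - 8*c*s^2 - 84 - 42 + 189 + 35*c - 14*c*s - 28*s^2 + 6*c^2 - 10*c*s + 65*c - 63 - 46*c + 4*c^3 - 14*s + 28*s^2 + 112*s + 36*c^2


(1) = -6*a
(2) = -4*t^3 + 48*t^2 - 36*t - 88
(3) = 9*c^3 + c^2*(14*z + 12) + c*(5*z^2 - 46*z - 375) - 30*z^2 - 228*z - 126
(4) = -32*d^3 - 524*d^2 + 365*d + 2*s^3 + s^2*(2*d + 49) + s*(-32*d^2 + 35*d + 280) + 425
(5) = 4*c^3 + 42*c^2 - 8*c*s^2 + 54*c + s*(4*c^2 - 24*c)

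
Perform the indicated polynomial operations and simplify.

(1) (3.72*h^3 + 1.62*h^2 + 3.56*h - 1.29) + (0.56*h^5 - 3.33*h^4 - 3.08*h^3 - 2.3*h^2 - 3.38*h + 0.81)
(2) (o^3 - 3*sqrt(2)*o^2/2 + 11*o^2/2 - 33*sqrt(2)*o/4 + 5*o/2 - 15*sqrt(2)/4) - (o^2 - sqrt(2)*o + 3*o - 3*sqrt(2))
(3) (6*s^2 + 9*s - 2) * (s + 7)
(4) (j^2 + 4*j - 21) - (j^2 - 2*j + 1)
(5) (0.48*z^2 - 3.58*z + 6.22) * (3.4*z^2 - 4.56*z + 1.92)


(1) = 0.56*h^5 - 3.33*h^4 + 0.64*h^3 - 0.68*h^2 + 0.18*h - 0.48
(2) = o^3 - 3*sqrt(2)*o^2/2 + 9*o^2/2 - 29*sqrt(2)*o/4 - o/2 - 3*sqrt(2)/4
(3) = 6*s^3 + 51*s^2 + 61*s - 14
(4) = 6*j - 22
(5) = 1.632*z^4 - 14.3608*z^3 + 38.3944*z^2 - 35.2368*z + 11.9424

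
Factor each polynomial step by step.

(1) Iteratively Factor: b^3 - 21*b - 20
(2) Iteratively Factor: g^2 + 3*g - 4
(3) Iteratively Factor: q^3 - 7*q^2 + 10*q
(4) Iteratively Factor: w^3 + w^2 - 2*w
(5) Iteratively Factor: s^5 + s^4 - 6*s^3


(1) = (b + 1)*(b^2 - b - 20) = (b + 1)*(b + 4)*(b - 5)
(2) = (g + 4)*(g - 1)
(3) = (q - 5)*(q^2 - 2*q) = (q - 5)*(q - 2)*(q)
(4) = (w + 2)*(w^2 - w) = (w - 1)*(w + 2)*(w)
(5) = (s - 2)*(s^4 + 3*s^3) = (s - 2)*(s + 3)*(s^3) = s*(s - 2)*(s + 3)*(s^2) = s^2*(s - 2)*(s + 3)*(s)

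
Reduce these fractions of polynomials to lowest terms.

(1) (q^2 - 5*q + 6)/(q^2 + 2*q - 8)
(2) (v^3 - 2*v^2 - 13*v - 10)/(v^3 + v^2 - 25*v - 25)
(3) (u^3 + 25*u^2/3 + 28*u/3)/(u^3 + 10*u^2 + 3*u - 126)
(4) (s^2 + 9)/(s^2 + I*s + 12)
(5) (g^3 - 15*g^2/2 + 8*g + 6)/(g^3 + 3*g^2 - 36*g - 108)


(1) = (q - 3)/(q + 4)
(2) = (v + 2)/(v + 5)
(3) = (3*u^2 + 4*u)/(3*u^2 + 9*u - 54)
(4) = (s + 3*I)/(s + 4*I)
(5) = (2*g^2 - 3*g - 2)/(2*g^2 + 18*g + 36)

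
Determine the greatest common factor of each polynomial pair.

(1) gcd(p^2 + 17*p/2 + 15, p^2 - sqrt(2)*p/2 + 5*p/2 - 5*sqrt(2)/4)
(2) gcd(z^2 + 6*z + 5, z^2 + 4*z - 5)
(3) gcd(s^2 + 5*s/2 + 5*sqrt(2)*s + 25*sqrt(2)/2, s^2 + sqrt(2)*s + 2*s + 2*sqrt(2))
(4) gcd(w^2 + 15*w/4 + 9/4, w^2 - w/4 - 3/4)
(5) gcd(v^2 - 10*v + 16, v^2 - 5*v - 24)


(1) = p + 5/2
(2) = gcd((z + 1)*(z + 5), (z - 1)*(z + 5)) = z + 5
(3) = 1
(4) = w + 3/4
(5) = gcd((v - 8)*(v - 2), (v - 8)*(v + 3)) = v - 8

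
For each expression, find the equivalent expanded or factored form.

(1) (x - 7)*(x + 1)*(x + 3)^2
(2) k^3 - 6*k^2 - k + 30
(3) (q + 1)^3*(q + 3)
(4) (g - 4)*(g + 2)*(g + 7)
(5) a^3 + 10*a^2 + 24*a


(1) = x^4 - 34*x^2 - 96*x - 63
(2) = (k - 5)*(k - 3)*(k + 2)
(3) = q^4 + 6*q^3 + 12*q^2 + 10*q + 3
(4) = g^3 + 5*g^2 - 22*g - 56
(5) = a*(a + 4)*(a + 6)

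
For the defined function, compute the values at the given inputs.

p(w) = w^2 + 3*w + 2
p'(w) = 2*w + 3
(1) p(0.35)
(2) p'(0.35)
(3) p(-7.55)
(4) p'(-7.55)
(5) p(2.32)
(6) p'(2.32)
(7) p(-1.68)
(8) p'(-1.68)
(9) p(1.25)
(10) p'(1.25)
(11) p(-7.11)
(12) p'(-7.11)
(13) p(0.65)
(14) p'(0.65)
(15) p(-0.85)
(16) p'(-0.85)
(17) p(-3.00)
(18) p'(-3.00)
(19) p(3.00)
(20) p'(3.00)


(1) = 3.17
(2) = 3.70
(3) = 36.35
(4) = -12.10
(5) = 14.34
(6) = 7.64
(7) = -0.22
(8) = -0.36
(9) = 7.31
(10) = 5.50
(11) = 31.22
(12) = -11.22
(13) = 4.37
(14) = 4.30
(15) = 0.17
(16) = 1.30
(17) = 2.00
(18) = -3.00
(19) = 20.00
(20) = 9.00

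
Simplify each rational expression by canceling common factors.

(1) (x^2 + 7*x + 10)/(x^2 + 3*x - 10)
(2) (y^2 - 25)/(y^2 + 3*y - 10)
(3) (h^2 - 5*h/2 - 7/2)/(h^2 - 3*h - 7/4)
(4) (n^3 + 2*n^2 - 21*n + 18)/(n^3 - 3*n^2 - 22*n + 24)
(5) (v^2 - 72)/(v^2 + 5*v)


(1) = (x + 2)/(x - 2)
(2) = (y - 5)/(y - 2)
(3) = (2*h + 2)/(2*h + 1)
(4) = (n^2 + 3*n - 18)/(n^2 - 2*n - 24)
(5) = (v^2 - 72)/(v^2 + 5*v)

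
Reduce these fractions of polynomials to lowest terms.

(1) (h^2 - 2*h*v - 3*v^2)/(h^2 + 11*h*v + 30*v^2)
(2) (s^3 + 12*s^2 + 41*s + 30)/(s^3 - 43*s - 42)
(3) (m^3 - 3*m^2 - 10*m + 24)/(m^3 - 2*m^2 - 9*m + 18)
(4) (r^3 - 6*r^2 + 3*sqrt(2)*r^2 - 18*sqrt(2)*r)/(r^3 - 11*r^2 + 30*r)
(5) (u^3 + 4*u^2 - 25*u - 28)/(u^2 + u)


(1) = (h^2 - 2*h*v - 3*v^2)/(h^2 + 11*h*v + 30*v^2)
(2) = (s + 5)/(s - 7)
(3) = (m - 4)/(m - 3)
(4) = (r + 3*sqrt(2))/(r - 5)
(5) = (u^2 + 3*u - 28)/u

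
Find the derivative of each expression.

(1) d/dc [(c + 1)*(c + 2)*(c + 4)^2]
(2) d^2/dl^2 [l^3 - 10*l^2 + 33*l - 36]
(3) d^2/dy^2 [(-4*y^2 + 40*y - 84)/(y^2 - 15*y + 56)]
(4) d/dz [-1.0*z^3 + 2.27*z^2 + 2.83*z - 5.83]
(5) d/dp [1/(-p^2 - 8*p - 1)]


(1) = 4*c^3 + 33*c^2 + 84*c + 64
(2) = 6*l - 20
(3) = -40/(y^3 - 24*y^2 + 192*y - 512)
(4) = -3.0*z^2 + 4.54*z + 2.83
(5) = 2*(p + 4)/(p^2 + 8*p + 1)^2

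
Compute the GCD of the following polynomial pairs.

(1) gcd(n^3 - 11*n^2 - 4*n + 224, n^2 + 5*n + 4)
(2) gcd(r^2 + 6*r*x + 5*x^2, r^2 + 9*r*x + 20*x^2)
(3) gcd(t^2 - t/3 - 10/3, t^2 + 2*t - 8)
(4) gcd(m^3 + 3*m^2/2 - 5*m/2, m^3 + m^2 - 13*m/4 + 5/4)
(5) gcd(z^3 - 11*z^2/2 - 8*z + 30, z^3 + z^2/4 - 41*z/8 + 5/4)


(1) = n + 4
(2) = r + 5*x
(3) = t - 2
(4) = gcd(m*(m - 1)*(m + 5/2), (m - 1)*(m - 1/2)*(m + 5/2)) = m^2 + 3*m/2 - 5/2
(5) = gcd((z - 6)*(z - 2)*(z + 5/2), (z - 2)*(z - 1/4)*(z + 5/2)) = z^2 + z/2 - 5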